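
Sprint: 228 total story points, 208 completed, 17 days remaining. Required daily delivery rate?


Formula: Required rate = Remaining points / Days left
Remaining = 228 - 208 = 20 points
Required rate = 20 / 17 = 1.18 points/day

1.18 points/day


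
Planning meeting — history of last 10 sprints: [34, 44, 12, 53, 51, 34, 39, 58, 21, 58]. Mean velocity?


Formula: Avg velocity = Total points / Number of sprints
Points: [34, 44, 12, 53, 51, 34, 39, 58, 21, 58]
Sum = 34 + 44 + 12 + 53 + 51 + 34 + 39 + 58 + 21 + 58 = 404
Avg velocity = 404 / 10 = 40.4 points/sprint

40.4 points/sprint


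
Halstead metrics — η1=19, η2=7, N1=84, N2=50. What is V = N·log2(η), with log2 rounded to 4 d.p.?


Formula: V = N * log2(η), where N = N1 + N2 and η = η1 + η2
η = 19 + 7 = 26
N = 84 + 50 = 134
log2(26) ≈ 4.7004
V = 134 * 4.7004 = 629.85

629.85


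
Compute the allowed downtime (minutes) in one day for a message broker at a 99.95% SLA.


Formula: allowed downtime = period * (100 - SLA) / 100
Period (day) = 1440 minutes
Unavailability fraction = (100 - 99.95) / 100
Allowed downtime = 1440 * (100 - 99.95) / 100
Allowed downtime = 0.72 minutes

0.72 minutes


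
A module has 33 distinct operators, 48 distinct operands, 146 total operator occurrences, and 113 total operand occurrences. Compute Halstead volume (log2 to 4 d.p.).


Formula: V = N * log2(η), where N = N1 + N2 and η = η1 + η2
η = 33 + 48 = 81
N = 146 + 113 = 259
log2(81) ≈ 6.3399
V = 259 * 6.3399 = 1642.03

1642.03


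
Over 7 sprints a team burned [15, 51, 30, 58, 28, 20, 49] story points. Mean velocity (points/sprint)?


Formula: Avg velocity = Total points / Number of sprints
Points: [15, 51, 30, 58, 28, 20, 49]
Sum = 15 + 51 + 30 + 58 + 28 + 20 + 49 = 251
Avg velocity = 251 / 7 = 35.86 points/sprint

35.86 points/sprint


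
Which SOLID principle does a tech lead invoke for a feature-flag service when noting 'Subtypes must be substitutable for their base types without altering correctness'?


This describes the Liskov Substitution Principle (LSP)

Liskov Substitution Principle (LSP)


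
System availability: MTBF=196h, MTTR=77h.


Availability = MTBF / (MTBF + MTTR)
Availability = 196 / (196 + 77)
Availability = 196 / 273
Availability = 71.7949%

71.7949%


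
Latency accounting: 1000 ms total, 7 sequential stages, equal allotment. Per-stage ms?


Formula: per_stage = total_budget / stages
per_stage = 1000 / 7
per_stage = 142.86 ms

142.86 ms


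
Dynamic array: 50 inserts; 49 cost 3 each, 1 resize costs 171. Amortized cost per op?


Formula: Amortized cost = Total cost / Operations
Total cost = (49 * 3) + (1 * 171)
Total cost = 147 + 171 = 318
Amortized = 318 / 50 = 6.36

6.36


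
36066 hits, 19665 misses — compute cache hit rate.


Formula: hit rate = hits / (hits + misses) * 100
hit rate = 36066 / (36066 + 19665) * 100
hit rate = 36066 / 55731 * 100
hit rate = 64.71%

64.71%


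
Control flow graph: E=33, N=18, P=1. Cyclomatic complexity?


Formula: V(G) = E - N + 2P
V(G) = 33 - 18 + 2*1
V(G) = 15 + 2
V(G) = 17

17


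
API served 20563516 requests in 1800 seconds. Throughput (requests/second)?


Formula: throughput = requests / seconds
throughput = 20563516 / 1800
throughput = 11424.18 requests/second

11424.18 requests/second


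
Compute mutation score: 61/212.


Mutation score = killed / total * 100
Mutation score = 61 / 212 * 100
Mutation score = 28.77%

28.77%


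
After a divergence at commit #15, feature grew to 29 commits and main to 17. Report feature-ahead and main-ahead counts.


Common ancestor: commit #15
feature commits after divergence: 29 - 15 = 14
main commits after divergence: 17 - 15 = 2
feature is 14 commits ahead of main
main is 2 commits ahead of feature

feature ahead: 14, main ahead: 2


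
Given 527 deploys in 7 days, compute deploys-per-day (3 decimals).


Formula: deployments per day = releases / days
= 527 / 7
= 75.286 deploys/day
(equivalently, 527.0 deploys/week)

75.286 deploys/day


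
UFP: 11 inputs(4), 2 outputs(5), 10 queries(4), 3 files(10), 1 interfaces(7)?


UFP = EI*4 + EO*5 + EQ*4 + ILF*10 + EIF*7
UFP = 11*4 + 2*5 + 10*4 + 3*10 + 1*7
UFP = 44 + 10 + 40 + 30 + 7
UFP = 131

131


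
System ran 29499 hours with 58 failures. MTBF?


Formula: MTBF = Total operating time / Number of failures
MTBF = 29499 / 58
MTBF = 508.6 hours

508.6 hours


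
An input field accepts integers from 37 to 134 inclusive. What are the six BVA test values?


Range: [37, 134]
Boundaries: just below min, min, min+1, max-1, max, just above max
Values: [36, 37, 38, 133, 134, 135]

[36, 37, 38, 133, 134, 135]


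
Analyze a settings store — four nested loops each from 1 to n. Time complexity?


Reasoning: four levels of nesting
Complexity: O(n^4)

O(n^4)


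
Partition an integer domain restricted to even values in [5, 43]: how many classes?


Constraint: even integers in [5, 43]
Class 1: x < 5 — out-of-range invalid
Class 2: x in [5,43] but odd — wrong type invalid
Class 3: x in [5,43] and even — valid
Class 4: x > 43 — out-of-range invalid
Total equivalence classes: 4

4 equivalence classes


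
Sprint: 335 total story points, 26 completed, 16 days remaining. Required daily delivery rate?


Formula: Required rate = Remaining points / Days left
Remaining = 335 - 26 = 309 points
Required rate = 309 / 16 = 19.31 points/day

19.31 points/day


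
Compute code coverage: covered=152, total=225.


Coverage = covered / total * 100
Coverage = 152 / 225 * 100
Coverage = 67.56%

67.56%


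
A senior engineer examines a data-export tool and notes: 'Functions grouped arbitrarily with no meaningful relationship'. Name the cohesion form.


Reasoning: Worst: random grouping
Type: Coincidental cohesion

Coincidental cohesion


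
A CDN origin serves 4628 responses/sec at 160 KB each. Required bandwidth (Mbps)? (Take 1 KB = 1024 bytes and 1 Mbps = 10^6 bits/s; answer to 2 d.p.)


Formula: Mbps = payload_bytes * RPS * 8 / 1e6
Payload per request = 160 KB = 160 * 1024 = 163840 bytes
Total bytes/sec = 163840 * 4628 = 758251520
Total bits/sec = 758251520 * 8 = 6066012160
Mbps = 6066012160 / 1e6 = 6066.01

6066.01 Mbps


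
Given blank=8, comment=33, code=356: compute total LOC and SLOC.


Total LOC = blank + comment + code
Total LOC = 8 + 33 + 356 = 397
SLOC (source only) = code = 356

Total LOC: 397, SLOC: 356


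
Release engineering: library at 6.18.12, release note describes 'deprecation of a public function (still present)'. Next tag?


Current: 6.18.12
Change category: 'deprecation of a public function (still present)' → minor bump
SemVer rule: minor bump → increment MINOR, reset PATCH to 0 (MAJOR unchanged)
New: 6.19.0

6.19.0


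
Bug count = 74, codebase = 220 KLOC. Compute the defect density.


Defect density = defects / KLOC
Defect density = 74 / 220
Defect density = 0.336 defects/KLOC

0.336 defects/KLOC


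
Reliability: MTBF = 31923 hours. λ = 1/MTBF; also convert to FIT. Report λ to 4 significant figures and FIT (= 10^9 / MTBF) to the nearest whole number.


Formula: λ = 1 / MTBF; FIT = λ × 1e9 = 1e9 / MTBF
λ = 1 / 31923 ≈ 3.133e-05 failures/hour
FIT = 1e9 / 31923 ≈ 31325 failures per 1e9 hours (nearest whole number)

λ = 3.133e-05 /h, FIT = 31325


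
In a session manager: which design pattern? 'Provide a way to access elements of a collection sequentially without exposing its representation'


This matches the Iterator pattern

Iterator


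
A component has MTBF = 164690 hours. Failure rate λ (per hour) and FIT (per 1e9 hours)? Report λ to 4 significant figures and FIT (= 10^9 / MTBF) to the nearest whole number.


Formula: λ = 1 / MTBF; FIT = λ × 1e9 = 1e9 / MTBF
λ = 1 / 164690 ≈ 6.072e-06 failures/hour
FIT = 1e9 / 164690 ≈ 6072 failures per 1e9 hours (nearest whole number)

λ = 6.072e-06 /h, FIT = 6072


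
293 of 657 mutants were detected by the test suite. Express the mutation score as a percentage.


Mutation score = killed / total * 100
Mutation score = 293 / 657 * 100
Mutation score = 44.6%

44.6%


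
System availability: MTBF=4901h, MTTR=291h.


Availability = MTBF / (MTBF + MTTR)
Availability = 4901 / (4901 + 291)
Availability = 4901 / 5192
Availability = 94.3952%

94.3952%


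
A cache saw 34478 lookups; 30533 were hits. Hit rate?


Formula: hit rate = hits / (hits + misses) * 100
hit rate = 30533 / (30533 + 3945) * 100
hit rate = 30533 / 34478 * 100
hit rate = 88.56%

88.56%


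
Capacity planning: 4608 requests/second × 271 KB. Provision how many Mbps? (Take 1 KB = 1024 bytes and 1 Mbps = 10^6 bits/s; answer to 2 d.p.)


Formula: Mbps = payload_bytes * RPS * 8 / 1e6
Payload per request = 271 KB = 271 * 1024 = 277504 bytes
Total bytes/sec = 277504 * 4608 = 1278738432
Total bits/sec = 1278738432 * 8 = 10229907456
Mbps = 10229907456 / 1e6 = 10229.91

10229.91 Mbps


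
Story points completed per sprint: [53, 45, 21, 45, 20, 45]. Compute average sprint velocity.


Formula: Avg velocity = Total points / Number of sprints
Points: [53, 45, 21, 45, 20, 45]
Sum = 53 + 45 + 21 + 45 + 20 + 45 = 229
Avg velocity = 229 / 6 = 38.17 points/sprint

38.17 points/sprint


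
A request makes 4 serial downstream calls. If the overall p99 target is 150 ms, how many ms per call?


Formula: per_stage = total_budget / stages
per_stage = 150 / 4
per_stage = 37.5 ms

37.5 ms


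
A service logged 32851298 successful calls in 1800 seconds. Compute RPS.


Formula: throughput = requests / seconds
throughput = 32851298 / 1800
throughput = 18250.72 requests/second

18250.72 requests/second


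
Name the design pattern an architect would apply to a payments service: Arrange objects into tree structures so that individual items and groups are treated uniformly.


This matches the Composite pattern

Composite


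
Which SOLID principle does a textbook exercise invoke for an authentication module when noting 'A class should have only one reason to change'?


This describes the Single Responsibility Principle (SRP)

Single Responsibility Principle (SRP)


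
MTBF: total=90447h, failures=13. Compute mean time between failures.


Formula: MTBF = Total operating time / Number of failures
MTBF = 90447 / 13
MTBF = 6957.46 hours

6957.46 hours


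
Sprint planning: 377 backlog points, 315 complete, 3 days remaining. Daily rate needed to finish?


Formula: Required rate = Remaining points / Days left
Remaining = 377 - 315 = 62 points
Required rate = 62 / 3 = 20.67 points/day

20.67 points/day


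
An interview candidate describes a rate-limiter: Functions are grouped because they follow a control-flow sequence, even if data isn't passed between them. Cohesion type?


Reasoning: Grouped by order of execution within a routine, not by data flow
Type: Procedural cohesion

Procedural cohesion


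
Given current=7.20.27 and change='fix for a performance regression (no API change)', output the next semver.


Current: 7.20.27
Change category: 'fix for a performance regression (no API change)' → patch bump
SemVer rule: patch bump → increment PATCH (MAJOR and MINOR unchanged)
New: 7.20.28

7.20.28


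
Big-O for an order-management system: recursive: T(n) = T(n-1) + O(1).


Reasoning: linear recursion with constant work per frame
Complexity: O(n)

O(n)


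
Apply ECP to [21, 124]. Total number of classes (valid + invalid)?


Valid range: [21, 124]
Class 1: x < 21 — invalid
Class 2: 21 ≤ x ≤ 124 — valid
Class 3: x > 124 — invalid
Total equivalence classes: 3

3 equivalence classes


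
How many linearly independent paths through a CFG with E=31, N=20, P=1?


Formula: V(G) = E - N + 2P
V(G) = 31 - 20 + 2*1
V(G) = 11 + 2
V(G) = 13

13


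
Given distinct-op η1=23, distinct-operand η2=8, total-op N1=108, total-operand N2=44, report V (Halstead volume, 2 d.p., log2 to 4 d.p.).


Formula: V = N * log2(η), where N = N1 + N2 and η = η1 + η2
η = 23 + 8 = 31
N = 108 + 44 = 152
log2(31) ≈ 4.9542
V = 152 * 4.9542 = 753.04

753.04


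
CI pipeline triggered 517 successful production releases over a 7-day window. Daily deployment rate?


Formula: deployments per day = releases / days
= 517 / 7
= 73.857 deploys/day
(equivalently, 517.0 deploys/week)

73.857 deploys/day


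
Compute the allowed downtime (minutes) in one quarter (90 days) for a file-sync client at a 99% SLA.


Formula: allowed downtime = period * (100 - SLA) / 100
Period (quarter (90 days)) = 129600 minutes
Unavailability fraction = (100 - 99.0) / 100
Allowed downtime = 129600 * (100 - 99.0) / 100
Allowed downtime = 1296.0 minutes

1296.0 minutes


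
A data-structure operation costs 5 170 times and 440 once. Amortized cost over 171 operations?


Formula: Amortized cost = Total cost / Operations
Total cost = (170 * 5) + (1 * 440)
Total cost = 850 + 440 = 1290
Amortized = 1290 / 171 = 7.5439

7.5439


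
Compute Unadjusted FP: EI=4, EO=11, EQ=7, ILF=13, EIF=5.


UFP = EI*4 + EO*5 + EQ*4 + ILF*10 + EIF*7
UFP = 4*4 + 11*5 + 7*4 + 13*10 + 5*7
UFP = 16 + 55 + 28 + 130 + 35
UFP = 264

264


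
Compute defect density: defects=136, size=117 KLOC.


Defect density = defects / KLOC
Defect density = 136 / 117
Defect density = 1.162 defects/KLOC

1.162 defects/KLOC


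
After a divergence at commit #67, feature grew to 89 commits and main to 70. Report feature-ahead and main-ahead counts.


Common ancestor: commit #67
feature commits after divergence: 89 - 67 = 22
main commits after divergence: 70 - 67 = 3
feature is 22 commits ahead of main
main is 3 commits ahead of feature

feature ahead: 22, main ahead: 3


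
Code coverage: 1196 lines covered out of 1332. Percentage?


Coverage = covered / total * 100
Coverage = 1196 / 1332 * 100
Coverage = 89.79%

89.79%


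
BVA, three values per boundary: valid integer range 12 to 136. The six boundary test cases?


Range: [12, 136]
Boundaries: just below min, min, min+1, max-1, max, just above max
Values: [11, 12, 13, 135, 136, 137]

[11, 12, 13, 135, 136, 137]


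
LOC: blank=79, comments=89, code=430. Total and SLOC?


Total LOC = blank + comment + code
Total LOC = 79 + 89 + 430 = 598
SLOC (source only) = code = 430

Total LOC: 598, SLOC: 430


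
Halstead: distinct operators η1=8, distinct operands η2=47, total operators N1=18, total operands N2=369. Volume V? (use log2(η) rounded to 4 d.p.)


Formula: V = N * log2(η), where N = N1 + N2 and η = η1 + η2
η = 8 + 47 = 55
N = 18 + 369 = 387
log2(55) ≈ 5.7814
V = 387 * 5.7814 = 2237.40

2237.40


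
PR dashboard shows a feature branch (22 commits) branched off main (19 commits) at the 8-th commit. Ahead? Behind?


Common ancestor: commit #8
feature commits after divergence: 22 - 8 = 14
main commits after divergence: 19 - 8 = 11
feature is 14 commits ahead of main
main is 11 commits ahead of feature

feature ahead: 14, main ahead: 11


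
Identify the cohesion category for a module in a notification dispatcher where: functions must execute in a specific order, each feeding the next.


Reasoning: Output of one is input to next
Type: Sequential cohesion

Sequential cohesion


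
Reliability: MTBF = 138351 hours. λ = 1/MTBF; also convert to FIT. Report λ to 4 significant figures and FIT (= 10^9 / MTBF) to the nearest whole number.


Formula: λ = 1 / MTBF; FIT = λ × 1e9 = 1e9 / MTBF
λ = 1 / 138351 ≈ 7.228e-06 failures/hour
FIT = 1e9 / 138351 ≈ 7228 failures per 1e9 hours (nearest whole number)

λ = 7.228e-06 /h, FIT = 7228


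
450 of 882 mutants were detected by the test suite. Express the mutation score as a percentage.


Mutation score = killed / total * 100
Mutation score = 450 / 882 * 100
Mutation score = 51.02%

51.02%


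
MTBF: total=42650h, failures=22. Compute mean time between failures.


Formula: MTBF = Total operating time / Number of failures
MTBF = 42650 / 22
MTBF = 1938.64 hours

1938.64 hours


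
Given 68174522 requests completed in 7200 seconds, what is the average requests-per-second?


Formula: throughput = requests / seconds
throughput = 68174522 / 7200
throughput = 9468.68 requests/second

9468.68 requests/second


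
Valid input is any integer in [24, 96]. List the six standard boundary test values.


Range: [24, 96]
Boundaries: just below min, min, min+1, max-1, max, just above max
Values: [23, 24, 25, 95, 96, 97]

[23, 24, 25, 95, 96, 97]


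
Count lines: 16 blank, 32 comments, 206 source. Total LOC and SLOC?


Total LOC = blank + comment + code
Total LOC = 16 + 32 + 206 = 254
SLOC (source only) = code = 206

Total LOC: 254, SLOC: 206


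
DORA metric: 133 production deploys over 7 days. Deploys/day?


Formula: deployments per day = releases / days
= 133 / 7
= 19.0 deploys/day
(equivalently, 133.0 deploys/week)

19.0 deploys/day


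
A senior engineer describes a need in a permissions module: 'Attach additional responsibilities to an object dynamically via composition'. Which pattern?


This matches the Decorator pattern

Decorator


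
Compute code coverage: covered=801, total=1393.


Coverage = covered / total * 100
Coverage = 801 / 1393 * 100
Coverage = 57.5%

57.5%


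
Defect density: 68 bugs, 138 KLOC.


Defect density = defects / KLOC
Defect density = 68 / 138
Defect density = 0.493 defects/KLOC

0.493 defects/KLOC


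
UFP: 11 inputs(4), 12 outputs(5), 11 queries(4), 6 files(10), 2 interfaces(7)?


UFP = EI*4 + EO*5 + EQ*4 + ILF*10 + EIF*7
UFP = 11*4 + 12*5 + 11*4 + 6*10 + 2*7
UFP = 44 + 60 + 44 + 60 + 14
UFP = 222

222


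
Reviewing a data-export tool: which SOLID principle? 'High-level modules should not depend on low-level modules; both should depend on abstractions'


This describes the Dependency Inversion Principle (DIP)

Dependency Inversion Principle (DIP)


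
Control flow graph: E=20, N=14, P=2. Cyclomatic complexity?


Formula: V(G) = E - N + 2P
V(G) = 20 - 14 + 2*2
V(G) = 6 + 4
V(G) = 10

10


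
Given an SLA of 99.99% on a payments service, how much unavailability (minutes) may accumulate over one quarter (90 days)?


Formula: allowed downtime = period * (100 - SLA) / 100
Period (quarter (90 days)) = 129600 minutes
Unavailability fraction = (100 - 99.99) / 100
Allowed downtime = 129600 * (100 - 99.99) / 100
Allowed downtime = 12.96 minutes

12.96 minutes


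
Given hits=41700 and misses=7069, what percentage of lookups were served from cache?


Formula: hit rate = hits / (hits + misses) * 100
hit rate = 41700 / (41700 + 7069) * 100
hit rate = 41700 / 48769 * 100
hit rate = 85.51%

85.51%


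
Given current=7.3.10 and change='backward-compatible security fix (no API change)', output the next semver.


Current: 7.3.10
Change category: 'backward-compatible security fix (no API change)' → patch bump
SemVer rule: patch bump → increment PATCH (MAJOR and MINOR unchanged)
New: 7.3.11

7.3.11


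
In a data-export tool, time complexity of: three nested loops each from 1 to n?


Reasoning: three levels of nesting over n
Complexity: O(n^3)

O(n^3)


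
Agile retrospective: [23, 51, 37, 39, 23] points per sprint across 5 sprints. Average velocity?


Formula: Avg velocity = Total points / Number of sprints
Points: [23, 51, 37, 39, 23]
Sum = 23 + 51 + 37 + 39 + 23 = 173
Avg velocity = 173 / 5 = 34.6 points/sprint

34.6 points/sprint


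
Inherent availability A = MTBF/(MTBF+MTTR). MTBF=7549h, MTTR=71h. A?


Availability = MTBF / (MTBF + MTTR)
Availability = 7549 / (7549 + 71)
Availability = 7549 / 7620
Availability = 99.0682%

99.0682%


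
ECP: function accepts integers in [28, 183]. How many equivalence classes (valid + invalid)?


Valid range: [28, 183]
Class 1: x < 28 — invalid
Class 2: 28 ≤ x ≤ 183 — valid
Class 3: x > 183 — invalid
Total equivalence classes: 3

3 equivalence classes


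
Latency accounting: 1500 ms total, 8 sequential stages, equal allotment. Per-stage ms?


Formula: per_stage = total_budget / stages
per_stage = 1500 / 8
per_stage = 187.5 ms

187.5 ms


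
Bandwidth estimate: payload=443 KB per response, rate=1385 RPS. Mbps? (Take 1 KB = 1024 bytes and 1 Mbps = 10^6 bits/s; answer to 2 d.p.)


Formula: Mbps = payload_bytes * RPS * 8 / 1e6
Payload per request = 443 KB = 443 * 1024 = 453632 bytes
Total bytes/sec = 453632 * 1385 = 628280320
Total bits/sec = 628280320 * 8 = 5026242560
Mbps = 5026242560 / 1e6 = 5026.24

5026.24 Mbps


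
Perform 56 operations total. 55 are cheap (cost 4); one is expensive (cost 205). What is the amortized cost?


Formula: Amortized cost = Total cost / Operations
Total cost = (55 * 4) + (1 * 205)
Total cost = 220 + 205 = 425
Amortized = 425 / 56 = 7.5893

7.5893


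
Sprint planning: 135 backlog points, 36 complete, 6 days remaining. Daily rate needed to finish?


Formula: Required rate = Remaining points / Days left
Remaining = 135 - 36 = 99 points
Required rate = 99 / 6 = 16.5 points/day

16.5 points/day


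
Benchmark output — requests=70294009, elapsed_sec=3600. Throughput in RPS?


Formula: throughput = requests / seconds
throughput = 70294009 / 3600
throughput = 19526.11 requests/second

19526.11 requests/second


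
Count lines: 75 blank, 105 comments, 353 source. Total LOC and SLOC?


Total LOC = blank + comment + code
Total LOC = 75 + 105 + 353 = 533
SLOC (source only) = code = 353

Total LOC: 533, SLOC: 353


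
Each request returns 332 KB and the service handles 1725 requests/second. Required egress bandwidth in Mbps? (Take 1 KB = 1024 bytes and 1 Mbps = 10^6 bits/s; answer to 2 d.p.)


Formula: Mbps = payload_bytes * RPS * 8 / 1e6
Payload per request = 332 KB = 332 * 1024 = 339968 bytes
Total bytes/sec = 339968 * 1725 = 586444800
Total bits/sec = 586444800 * 8 = 4691558400
Mbps = 4691558400 / 1e6 = 4691.56

4691.56 Mbps


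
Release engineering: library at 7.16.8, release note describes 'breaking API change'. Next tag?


Current: 7.16.8
Change category: 'breaking API change' → major bump
SemVer rule: major bump → increment MAJOR, reset MINOR and PATCH to 0
New: 8.0.0

8.0.0


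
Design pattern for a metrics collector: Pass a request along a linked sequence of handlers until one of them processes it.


This matches the Chain of Responsibility pattern

Chain of Responsibility


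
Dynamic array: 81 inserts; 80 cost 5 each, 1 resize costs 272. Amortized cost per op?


Formula: Amortized cost = Total cost / Operations
Total cost = (80 * 5) + (1 * 272)
Total cost = 400 + 272 = 672
Amortized = 672 / 81 = 8.2963

8.2963


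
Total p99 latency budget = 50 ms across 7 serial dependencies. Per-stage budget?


Formula: per_stage = total_budget / stages
per_stage = 50 / 7
per_stage = 7.14 ms

7.14 ms


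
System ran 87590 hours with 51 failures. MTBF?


Formula: MTBF = Total operating time / Number of failures
MTBF = 87590 / 51
MTBF = 1717.45 hours

1717.45 hours


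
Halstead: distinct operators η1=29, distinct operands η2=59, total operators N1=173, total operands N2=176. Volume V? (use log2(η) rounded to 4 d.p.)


Formula: V = N * log2(η), where N = N1 + N2 and η = η1 + η2
η = 29 + 59 = 88
N = 173 + 176 = 349
log2(88) ≈ 6.4594
V = 349 * 6.4594 = 2254.33

2254.33


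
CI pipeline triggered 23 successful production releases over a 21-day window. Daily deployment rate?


Formula: deployments per day = releases / days
= 23 / 21
= 1.095 deploys/day
(equivalently, 7.67 deploys/week)

1.095 deploys/day


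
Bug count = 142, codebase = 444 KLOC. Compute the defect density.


Defect density = defects / KLOC
Defect density = 142 / 444
Defect density = 0.32 defects/KLOC

0.32 defects/KLOC


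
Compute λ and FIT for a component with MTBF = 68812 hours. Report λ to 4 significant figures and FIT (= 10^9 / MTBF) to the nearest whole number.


Formula: λ = 1 / MTBF; FIT = λ × 1e9 = 1e9 / MTBF
λ = 1 / 68812 ≈ 1.453e-05 failures/hour
FIT = 1e9 / 68812 ≈ 14532 failures per 1e9 hours (nearest whole number)

λ = 1.453e-05 /h, FIT = 14532


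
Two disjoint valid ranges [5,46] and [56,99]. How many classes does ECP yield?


Valid ranges: [5,46] and [56,99]
Class 1: x < 5 — invalid
Class 2: 5 ≤ x ≤ 46 — valid
Class 3: 46 < x < 56 — invalid (gap between ranges)
Class 4: 56 ≤ x ≤ 99 — valid
Class 5: x > 99 — invalid
Total equivalence classes: 5

5 equivalence classes


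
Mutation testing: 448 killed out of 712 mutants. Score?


Mutation score = killed / total * 100
Mutation score = 448 / 712 * 100
Mutation score = 62.92%

62.92%


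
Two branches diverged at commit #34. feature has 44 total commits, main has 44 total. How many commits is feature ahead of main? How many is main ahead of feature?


Common ancestor: commit #34
feature commits after divergence: 44 - 34 = 10
main commits after divergence: 44 - 34 = 10
feature is 10 commits ahead of main
main is 10 commits ahead of feature

feature ahead: 10, main ahead: 10


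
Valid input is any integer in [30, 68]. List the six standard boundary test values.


Range: [30, 68]
Boundaries: just below min, min, min+1, max-1, max, just above max
Values: [29, 30, 31, 67, 68, 69]

[29, 30, 31, 67, 68, 69]


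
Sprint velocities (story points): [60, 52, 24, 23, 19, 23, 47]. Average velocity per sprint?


Formula: Avg velocity = Total points / Number of sprints
Points: [60, 52, 24, 23, 19, 23, 47]
Sum = 60 + 52 + 24 + 23 + 19 + 23 + 47 = 248
Avg velocity = 248 / 7 = 35.43 points/sprint

35.43 points/sprint


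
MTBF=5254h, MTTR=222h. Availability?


Availability = MTBF / (MTBF + MTTR)
Availability = 5254 / (5254 + 222)
Availability = 5254 / 5476
Availability = 95.9459%

95.9459%


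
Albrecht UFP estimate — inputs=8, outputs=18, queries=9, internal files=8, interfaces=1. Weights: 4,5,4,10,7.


UFP = EI*4 + EO*5 + EQ*4 + ILF*10 + EIF*7
UFP = 8*4 + 18*5 + 9*4 + 8*10 + 1*7
UFP = 32 + 90 + 36 + 80 + 7
UFP = 245

245


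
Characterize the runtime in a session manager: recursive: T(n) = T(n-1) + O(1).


Reasoning: linear recursion with constant work per frame
Complexity: O(n)

O(n)


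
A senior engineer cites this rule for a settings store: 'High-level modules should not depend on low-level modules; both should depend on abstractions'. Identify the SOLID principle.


This describes the Dependency Inversion Principle (DIP)

Dependency Inversion Principle (DIP)


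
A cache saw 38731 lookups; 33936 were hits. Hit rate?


Formula: hit rate = hits / (hits + misses) * 100
hit rate = 33936 / (33936 + 4795) * 100
hit rate = 33936 / 38731 * 100
hit rate = 87.62%

87.62%


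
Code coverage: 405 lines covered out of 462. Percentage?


Coverage = covered / total * 100
Coverage = 405 / 462 * 100
Coverage = 87.66%

87.66%


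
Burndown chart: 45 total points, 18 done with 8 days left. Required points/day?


Formula: Required rate = Remaining points / Days left
Remaining = 45 - 18 = 27 points
Required rate = 27 / 8 = 3.38 points/day

3.38 points/day


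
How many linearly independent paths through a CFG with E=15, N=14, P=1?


Formula: V(G) = E - N + 2P
V(G) = 15 - 14 + 2*1
V(G) = 1 + 2
V(G) = 3

3


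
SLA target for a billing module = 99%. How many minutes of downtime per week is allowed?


Formula: allowed downtime = period * (100 - SLA) / 100
Period (week) = 10080 minutes
Unavailability fraction = (100 - 99.0) / 100
Allowed downtime = 10080 * (100 - 99.0) / 100
Allowed downtime = 100.8 minutes

100.8 minutes


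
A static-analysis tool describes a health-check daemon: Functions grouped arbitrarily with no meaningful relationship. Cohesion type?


Reasoning: Worst: random grouping
Type: Coincidental cohesion

Coincidental cohesion


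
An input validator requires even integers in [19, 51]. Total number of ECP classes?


Constraint: even integers in [19, 51]
Class 1: x < 19 — out-of-range invalid
Class 2: x in [19,51] but odd — wrong type invalid
Class 3: x in [19,51] and even — valid
Class 4: x > 51 — out-of-range invalid
Total equivalence classes: 4

4 equivalence classes


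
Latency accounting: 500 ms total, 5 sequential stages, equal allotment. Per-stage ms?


Formula: per_stage = total_budget / stages
per_stage = 500 / 5
per_stage = 100.0 ms

100.0 ms


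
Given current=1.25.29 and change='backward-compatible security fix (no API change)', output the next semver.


Current: 1.25.29
Change category: 'backward-compatible security fix (no API change)' → patch bump
SemVer rule: patch bump → increment PATCH (MAJOR and MINOR unchanged)
New: 1.25.30

1.25.30


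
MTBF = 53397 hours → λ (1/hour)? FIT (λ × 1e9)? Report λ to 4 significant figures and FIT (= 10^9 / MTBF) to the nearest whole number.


Formula: λ = 1 / MTBF; FIT = λ × 1e9 = 1e9 / MTBF
λ = 1 / 53397 ≈ 1.873e-05 failures/hour
FIT = 1e9 / 53397 ≈ 18728 failures per 1e9 hours (nearest whole number)

λ = 1.873e-05 /h, FIT = 18728


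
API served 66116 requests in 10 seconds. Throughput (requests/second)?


Formula: throughput = requests / seconds
throughput = 66116 / 10
throughput = 6611.6 requests/second

6611.6 requests/second


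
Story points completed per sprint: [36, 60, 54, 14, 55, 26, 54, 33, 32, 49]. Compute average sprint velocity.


Formula: Avg velocity = Total points / Number of sprints
Points: [36, 60, 54, 14, 55, 26, 54, 33, 32, 49]
Sum = 36 + 60 + 54 + 14 + 55 + 26 + 54 + 33 + 32 + 49 = 413
Avg velocity = 413 / 10 = 41.3 points/sprint

41.3 points/sprint


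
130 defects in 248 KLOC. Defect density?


Defect density = defects / KLOC
Defect density = 130 / 248
Defect density = 0.524 defects/KLOC

0.524 defects/KLOC


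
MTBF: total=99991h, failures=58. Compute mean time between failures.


Formula: MTBF = Total operating time / Number of failures
MTBF = 99991 / 58
MTBF = 1723.98 hours

1723.98 hours


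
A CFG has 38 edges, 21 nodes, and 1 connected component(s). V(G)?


Formula: V(G) = E - N + 2P
V(G) = 38 - 21 + 2*1
V(G) = 17 + 2
V(G) = 19

19


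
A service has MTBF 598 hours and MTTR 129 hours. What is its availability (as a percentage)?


Availability = MTBF / (MTBF + MTTR)
Availability = 598 / (598 + 129)
Availability = 598 / 727
Availability = 82.2558%

82.2558%


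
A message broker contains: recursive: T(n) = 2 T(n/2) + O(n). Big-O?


Reasoning: master theorem case 2 (merge-sort recurrence)
Complexity: O(n log n)

O(n log n)


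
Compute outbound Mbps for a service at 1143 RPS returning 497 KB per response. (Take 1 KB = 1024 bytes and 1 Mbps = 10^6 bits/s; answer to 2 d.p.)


Formula: Mbps = payload_bytes * RPS * 8 / 1e6
Payload per request = 497 KB = 497 * 1024 = 508928 bytes
Total bytes/sec = 508928 * 1143 = 581704704
Total bits/sec = 581704704 * 8 = 4653637632
Mbps = 4653637632 / 1e6 = 4653.64

4653.64 Mbps


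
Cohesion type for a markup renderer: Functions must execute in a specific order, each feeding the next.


Reasoning: Output of one is input to next
Type: Sequential cohesion

Sequential cohesion


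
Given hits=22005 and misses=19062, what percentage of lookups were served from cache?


Formula: hit rate = hits / (hits + misses) * 100
hit rate = 22005 / (22005 + 19062) * 100
hit rate = 22005 / 41067 * 100
hit rate = 53.58%

53.58%


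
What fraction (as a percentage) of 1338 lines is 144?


Coverage = covered / total * 100
Coverage = 144 / 1338 * 100
Coverage = 10.76%

10.76%


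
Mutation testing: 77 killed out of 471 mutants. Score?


Mutation score = killed / total * 100
Mutation score = 77 / 471 * 100
Mutation score = 16.35%

16.35%


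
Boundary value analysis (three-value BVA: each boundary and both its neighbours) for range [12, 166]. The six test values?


Range: [12, 166]
Boundaries: just below min, min, min+1, max-1, max, just above max
Values: [11, 12, 13, 165, 166, 167]

[11, 12, 13, 165, 166, 167]


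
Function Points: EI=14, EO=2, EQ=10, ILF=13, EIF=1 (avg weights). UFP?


UFP = EI*4 + EO*5 + EQ*4 + ILF*10 + EIF*7
UFP = 14*4 + 2*5 + 10*4 + 13*10 + 1*7
UFP = 56 + 10 + 40 + 130 + 7
UFP = 243

243


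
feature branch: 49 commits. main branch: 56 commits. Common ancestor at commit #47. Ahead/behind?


Common ancestor: commit #47
feature commits after divergence: 49 - 47 = 2
main commits after divergence: 56 - 47 = 9
feature is 2 commits ahead of main
main is 9 commits ahead of feature

feature ahead: 2, main ahead: 9


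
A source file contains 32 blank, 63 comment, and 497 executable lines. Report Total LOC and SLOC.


Total LOC = blank + comment + code
Total LOC = 32 + 63 + 497 = 592
SLOC (source only) = code = 497

Total LOC: 592, SLOC: 497


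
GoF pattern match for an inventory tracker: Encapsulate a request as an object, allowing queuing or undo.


This matches the Command pattern

Command


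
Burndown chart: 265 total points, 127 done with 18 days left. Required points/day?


Formula: Required rate = Remaining points / Days left
Remaining = 265 - 127 = 138 points
Required rate = 138 / 18 = 7.67 points/day

7.67 points/day


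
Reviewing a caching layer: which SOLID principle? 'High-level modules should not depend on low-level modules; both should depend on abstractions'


This describes the Dependency Inversion Principle (DIP)

Dependency Inversion Principle (DIP)


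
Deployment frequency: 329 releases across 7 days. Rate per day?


Formula: deployments per day = releases / days
= 329 / 7
= 47.0 deploys/day
(equivalently, 329.0 deploys/week)

47.0 deploys/day


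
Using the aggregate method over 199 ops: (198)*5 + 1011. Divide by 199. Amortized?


Formula: Amortized cost = Total cost / Operations
Total cost = (198 * 5) + (1 * 1011)
Total cost = 990 + 1011 = 2001
Amortized = 2001 / 199 = 10.0553

10.0553


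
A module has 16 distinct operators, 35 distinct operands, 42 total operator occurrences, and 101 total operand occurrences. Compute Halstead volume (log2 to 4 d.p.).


Formula: V = N * log2(η), where N = N1 + N2 and η = η1 + η2
η = 16 + 35 = 51
N = 42 + 101 = 143
log2(51) ≈ 5.6724
V = 143 * 5.6724 = 811.15

811.15


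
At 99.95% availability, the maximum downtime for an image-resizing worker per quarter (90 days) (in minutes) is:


Formula: allowed downtime = period * (100 - SLA) / 100
Period (quarter (90 days)) = 129600 minutes
Unavailability fraction = (100 - 99.95) / 100
Allowed downtime = 129600 * (100 - 99.95) / 100
Allowed downtime = 64.8 minutes

64.8 minutes


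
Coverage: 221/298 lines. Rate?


Coverage = covered / total * 100
Coverage = 221 / 298 * 100
Coverage = 74.16%

74.16%


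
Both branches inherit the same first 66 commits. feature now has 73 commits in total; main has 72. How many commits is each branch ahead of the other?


Common ancestor: commit #66
feature commits after divergence: 73 - 66 = 7
main commits after divergence: 72 - 66 = 6
feature is 7 commits ahead of main
main is 6 commits ahead of feature

feature ahead: 7, main ahead: 6


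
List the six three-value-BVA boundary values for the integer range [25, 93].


Range: [25, 93]
Boundaries: just below min, min, min+1, max-1, max, just above max
Values: [24, 25, 26, 92, 93, 94]

[24, 25, 26, 92, 93, 94]


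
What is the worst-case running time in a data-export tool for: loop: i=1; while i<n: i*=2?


Reasoning: i doubles each step so iterations are log2(n)
Complexity: O(log n)

O(log n)


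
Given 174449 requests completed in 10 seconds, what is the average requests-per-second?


Formula: throughput = requests / seconds
throughput = 174449 / 10
throughput = 17444.9 requests/second

17444.9 requests/second


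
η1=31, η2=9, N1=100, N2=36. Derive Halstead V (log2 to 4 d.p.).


Formula: V = N * log2(η), where N = N1 + N2 and η = η1 + η2
η = 31 + 9 = 40
N = 100 + 36 = 136
log2(40) ≈ 5.3219
V = 136 * 5.3219 = 723.78

723.78


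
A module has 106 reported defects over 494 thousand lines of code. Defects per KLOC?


Defect density = defects / KLOC
Defect density = 106 / 494
Defect density = 0.215 defects/KLOC

0.215 defects/KLOC


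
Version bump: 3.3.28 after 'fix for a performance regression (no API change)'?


Current: 3.3.28
Change category: 'fix for a performance regression (no API change)' → patch bump
SemVer rule: patch bump → increment PATCH (MAJOR and MINOR unchanged)
New: 3.3.29

3.3.29


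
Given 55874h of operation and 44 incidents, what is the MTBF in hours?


Formula: MTBF = Total operating time / Number of failures
MTBF = 55874 / 44
MTBF = 1269.86 hours

1269.86 hours


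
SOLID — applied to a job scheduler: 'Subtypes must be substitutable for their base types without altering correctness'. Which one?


This describes the Liskov Substitution Principle (LSP)

Liskov Substitution Principle (LSP)


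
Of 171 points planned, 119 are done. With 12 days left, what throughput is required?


Formula: Required rate = Remaining points / Days left
Remaining = 171 - 119 = 52 points
Required rate = 52 / 12 = 4.33 points/day

4.33 points/day


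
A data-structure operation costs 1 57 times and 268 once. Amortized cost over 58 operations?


Formula: Amortized cost = Total cost / Operations
Total cost = (57 * 1) + (1 * 268)
Total cost = 57 + 268 = 325
Amortized = 325 / 58 = 5.6034

5.6034


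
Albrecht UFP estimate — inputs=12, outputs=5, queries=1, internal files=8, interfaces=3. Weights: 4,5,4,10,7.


UFP = EI*4 + EO*5 + EQ*4 + ILF*10 + EIF*7
UFP = 12*4 + 5*5 + 1*4 + 8*10 + 3*7
UFP = 48 + 25 + 4 + 80 + 21
UFP = 178

178


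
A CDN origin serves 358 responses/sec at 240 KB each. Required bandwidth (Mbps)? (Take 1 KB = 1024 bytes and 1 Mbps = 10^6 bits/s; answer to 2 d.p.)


Formula: Mbps = payload_bytes * RPS * 8 / 1e6
Payload per request = 240 KB = 240 * 1024 = 245760 bytes
Total bytes/sec = 245760 * 358 = 87982080
Total bits/sec = 87982080 * 8 = 703856640
Mbps = 703856640 / 1e6 = 703.86

703.86 Mbps


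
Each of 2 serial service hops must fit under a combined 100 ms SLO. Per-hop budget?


Formula: per_stage = total_budget / stages
per_stage = 100 / 2
per_stage = 50.0 ms

50.0 ms


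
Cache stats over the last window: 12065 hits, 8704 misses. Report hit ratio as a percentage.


Formula: hit rate = hits / (hits + misses) * 100
hit rate = 12065 / (12065 + 8704) * 100
hit rate = 12065 / 20769 * 100
hit rate = 58.09%

58.09%


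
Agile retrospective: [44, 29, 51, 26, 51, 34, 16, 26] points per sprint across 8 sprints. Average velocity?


Formula: Avg velocity = Total points / Number of sprints
Points: [44, 29, 51, 26, 51, 34, 16, 26]
Sum = 44 + 29 + 51 + 26 + 51 + 34 + 16 + 26 = 277
Avg velocity = 277 / 8 = 34.63 points/sprint

34.63 points/sprint


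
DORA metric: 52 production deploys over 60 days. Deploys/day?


Formula: deployments per day = releases / days
= 52 / 60
= 0.867 deploys/day
(equivalently, 6.07 deploys/week)

0.867 deploys/day


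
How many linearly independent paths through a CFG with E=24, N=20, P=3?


Formula: V(G) = E - N + 2P
V(G) = 24 - 20 + 2*3
V(G) = 4 + 6
V(G) = 10

10


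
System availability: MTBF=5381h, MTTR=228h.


Availability = MTBF / (MTBF + MTTR)
Availability = 5381 / (5381 + 228)
Availability = 5381 / 5609
Availability = 95.9351%

95.9351%


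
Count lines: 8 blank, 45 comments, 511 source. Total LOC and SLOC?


Total LOC = blank + comment + code
Total LOC = 8 + 45 + 511 = 564
SLOC (source only) = code = 511

Total LOC: 564, SLOC: 511


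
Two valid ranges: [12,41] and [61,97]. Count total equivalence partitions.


Valid ranges: [12,41] and [61,97]
Class 1: x < 12 — invalid
Class 2: 12 ≤ x ≤ 41 — valid
Class 3: 41 < x < 61 — invalid (gap between ranges)
Class 4: 61 ≤ x ≤ 97 — valid
Class 5: x > 97 — invalid
Total equivalence classes: 5

5 equivalence classes
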